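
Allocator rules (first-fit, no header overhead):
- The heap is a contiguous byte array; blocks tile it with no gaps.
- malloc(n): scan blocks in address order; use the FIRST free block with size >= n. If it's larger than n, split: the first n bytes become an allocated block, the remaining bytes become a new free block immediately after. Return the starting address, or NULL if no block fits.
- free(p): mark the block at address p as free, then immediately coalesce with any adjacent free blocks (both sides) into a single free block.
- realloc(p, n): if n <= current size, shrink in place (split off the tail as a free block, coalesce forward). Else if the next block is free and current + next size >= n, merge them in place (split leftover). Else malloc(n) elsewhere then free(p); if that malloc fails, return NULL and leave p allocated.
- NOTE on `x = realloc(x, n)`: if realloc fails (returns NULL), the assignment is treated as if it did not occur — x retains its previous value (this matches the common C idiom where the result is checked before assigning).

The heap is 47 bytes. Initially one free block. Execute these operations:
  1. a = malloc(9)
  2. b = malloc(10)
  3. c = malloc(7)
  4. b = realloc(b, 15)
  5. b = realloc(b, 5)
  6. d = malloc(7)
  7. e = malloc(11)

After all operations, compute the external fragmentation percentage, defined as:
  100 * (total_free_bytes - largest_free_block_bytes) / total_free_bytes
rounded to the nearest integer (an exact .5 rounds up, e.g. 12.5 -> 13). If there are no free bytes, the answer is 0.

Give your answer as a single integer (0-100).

Op 1: a = malloc(9) -> a = 0; heap: [0-8 ALLOC][9-46 FREE]
Op 2: b = malloc(10) -> b = 9; heap: [0-8 ALLOC][9-18 ALLOC][19-46 FREE]
Op 3: c = malloc(7) -> c = 19; heap: [0-8 ALLOC][9-18 ALLOC][19-25 ALLOC][26-46 FREE]
Op 4: b = realloc(b, 15) -> b = 26; heap: [0-8 ALLOC][9-18 FREE][19-25 ALLOC][26-40 ALLOC][41-46 FREE]
Op 5: b = realloc(b, 5) -> b = 26; heap: [0-8 ALLOC][9-18 FREE][19-25 ALLOC][26-30 ALLOC][31-46 FREE]
Op 6: d = malloc(7) -> d = 9; heap: [0-8 ALLOC][9-15 ALLOC][16-18 FREE][19-25 ALLOC][26-30 ALLOC][31-46 FREE]
Op 7: e = malloc(11) -> e = 31; heap: [0-8 ALLOC][9-15 ALLOC][16-18 FREE][19-25 ALLOC][26-30 ALLOC][31-41 ALLOC][42-46 FREE]
Free blocks: [3 5] total_free=8 largest=5 -> 100*(8-5)/8 = 300/8 = 37.5 -> rounds to 38

Answer: 38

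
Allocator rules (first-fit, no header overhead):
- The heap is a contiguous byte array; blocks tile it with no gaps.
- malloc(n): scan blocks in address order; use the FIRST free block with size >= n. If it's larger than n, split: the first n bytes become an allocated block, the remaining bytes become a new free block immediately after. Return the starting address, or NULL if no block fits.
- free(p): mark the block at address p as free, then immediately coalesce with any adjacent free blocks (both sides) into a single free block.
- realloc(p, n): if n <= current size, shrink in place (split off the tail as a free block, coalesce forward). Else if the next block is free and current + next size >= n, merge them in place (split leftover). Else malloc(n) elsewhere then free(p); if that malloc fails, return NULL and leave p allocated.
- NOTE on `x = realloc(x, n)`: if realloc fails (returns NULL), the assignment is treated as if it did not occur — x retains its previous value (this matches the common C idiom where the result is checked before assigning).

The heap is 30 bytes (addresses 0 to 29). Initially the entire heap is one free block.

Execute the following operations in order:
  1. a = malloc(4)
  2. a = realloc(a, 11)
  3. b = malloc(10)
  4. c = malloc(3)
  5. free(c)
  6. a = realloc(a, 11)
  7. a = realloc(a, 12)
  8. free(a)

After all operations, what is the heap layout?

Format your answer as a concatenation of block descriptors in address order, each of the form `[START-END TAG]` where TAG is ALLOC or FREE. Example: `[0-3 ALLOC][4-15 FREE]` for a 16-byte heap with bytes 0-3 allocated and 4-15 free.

Answer: [0-10 FREE][11-20 ALLOC][21-29 FREE]

Derivation:
Op 1: a = malloc(4) -> a = 0; heap: [0-3 ALLOC][4-29 FREE]
Op 2: a = realloc(a, 11) -> a = 0; heap: [0-10 ALLOC][11-29 FREE]
Op 3: b = malloc(10) -> b = 11; heap: [0-10 ALLOC][11-20 ALLOC][21-29 FREE]
Op 4: c = malloc(3) -> c = 21; heap: [0-10 ALLOC][11-20 ALLOC][21-23 ALLOC][24-29 FREE]
Op 5: free(c) -> (freed c); heap: [0-10 ALLOC][11-20 ALLOC][21-29 FREE]
Op 6: a = realloc(a, 11) -> a = 0; heap: [0-10 ALLOC][11-20 ALLOC][21-29 FREE]
Op 7: a = realloc(a, 12) -> NULL (a unchanged); heap: [0-10 ALLOC][11-20 ALLOC][21-29 FREE]
Op 8: free(a) -> (freed a); heap: [0-10 FREE][11-20 ALLOC][21-29 FREE]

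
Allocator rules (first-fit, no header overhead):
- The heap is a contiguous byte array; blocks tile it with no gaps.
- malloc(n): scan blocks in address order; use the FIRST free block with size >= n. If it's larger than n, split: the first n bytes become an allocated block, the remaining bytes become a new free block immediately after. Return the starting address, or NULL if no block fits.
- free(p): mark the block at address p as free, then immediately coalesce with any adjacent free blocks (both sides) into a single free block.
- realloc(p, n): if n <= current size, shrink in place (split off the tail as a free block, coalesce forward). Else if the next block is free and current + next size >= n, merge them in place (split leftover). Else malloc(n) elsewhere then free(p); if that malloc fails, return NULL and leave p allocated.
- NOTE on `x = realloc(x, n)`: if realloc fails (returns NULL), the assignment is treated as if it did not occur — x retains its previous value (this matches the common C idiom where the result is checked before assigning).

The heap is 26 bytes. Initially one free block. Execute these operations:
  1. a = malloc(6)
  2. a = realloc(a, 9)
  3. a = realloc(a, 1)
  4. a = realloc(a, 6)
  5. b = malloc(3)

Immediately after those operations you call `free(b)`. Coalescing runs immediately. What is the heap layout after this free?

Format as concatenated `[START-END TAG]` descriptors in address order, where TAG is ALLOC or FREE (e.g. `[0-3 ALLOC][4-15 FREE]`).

Answer: [0-5 ALLOC][6-25 FREE]

Derivation:
Op 1: a = malloc(6) -> a = 0; heap: [0-5 ALLOC][6-25 FREE]
Op 2: a = realloc(a, 9) -> a = 0; heap: [0-8 ALLOC][9-25 FREE]
Op 3: a = realloc(a, 1) -> a = 0; heap: [0-0 ALLOC][1-25 FREE]
Op 4: a = realloc(a, 6) -> a = 0; heap: [0-5 ALLOC][6-25 FREE]
Op 5: b = malloc(3) -> b = 6; heap: [0-5 ALLOC][6-8 ALLOC][9-25 FREE]
free(b): b = 6 -> block [6-8 ALLOC]; mark free, coalesce with adjacent free neighbors -> [0-5 ALLOC][6-25 FREE]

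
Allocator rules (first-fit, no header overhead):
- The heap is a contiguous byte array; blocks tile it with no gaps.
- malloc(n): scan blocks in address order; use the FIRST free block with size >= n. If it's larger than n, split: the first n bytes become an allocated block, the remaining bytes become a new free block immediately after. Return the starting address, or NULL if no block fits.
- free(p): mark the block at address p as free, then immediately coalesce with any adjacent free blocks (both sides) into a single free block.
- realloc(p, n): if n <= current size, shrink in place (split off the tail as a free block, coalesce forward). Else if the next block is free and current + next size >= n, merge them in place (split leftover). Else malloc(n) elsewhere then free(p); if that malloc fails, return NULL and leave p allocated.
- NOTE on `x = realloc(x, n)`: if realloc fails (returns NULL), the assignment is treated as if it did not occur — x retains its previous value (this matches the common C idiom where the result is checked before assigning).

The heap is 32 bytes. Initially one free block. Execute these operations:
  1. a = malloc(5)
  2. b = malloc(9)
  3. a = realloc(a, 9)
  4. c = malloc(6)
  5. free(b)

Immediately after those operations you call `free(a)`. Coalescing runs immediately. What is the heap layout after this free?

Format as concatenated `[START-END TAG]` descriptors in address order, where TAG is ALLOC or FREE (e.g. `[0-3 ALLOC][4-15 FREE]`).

Answer: [0-22 FREE][23-28 ALLOC][29-31 FREE]

Derivation:
Op 1: a = malloc(5) -> a = 0; heap: [0-4 ALLOC][5-31 FREE]
Op 2: b = malloc(9) -> b = 5; heap: [0-4 ALLOC][5-13 ALLOC][14-31 FREE]
Op 3: a = realloc(a, 9) -> a = 14; heap: [0-4 FREE][5-13 ALLOC][14-22 ALLOC][23-31 FREE]
Op 4: c = malloc(6) -> c = 23; heap: [0-4 FREE][5-13 ALLOC][14-22 ALLOC][23-28 ALLOC][29-31 FREE]
Op 5: free(b) -> (freed b); heap: [0-13 FREE][14-22 ALLOC][23-28 ALLOC][29-31 FREE]
free(a): a = 14 -> block [14-22 ALLOC]; mark free, coalesce with adjacent free neighbors -> [0-22 FREE][23-28 ALLOC][29-31 FREE]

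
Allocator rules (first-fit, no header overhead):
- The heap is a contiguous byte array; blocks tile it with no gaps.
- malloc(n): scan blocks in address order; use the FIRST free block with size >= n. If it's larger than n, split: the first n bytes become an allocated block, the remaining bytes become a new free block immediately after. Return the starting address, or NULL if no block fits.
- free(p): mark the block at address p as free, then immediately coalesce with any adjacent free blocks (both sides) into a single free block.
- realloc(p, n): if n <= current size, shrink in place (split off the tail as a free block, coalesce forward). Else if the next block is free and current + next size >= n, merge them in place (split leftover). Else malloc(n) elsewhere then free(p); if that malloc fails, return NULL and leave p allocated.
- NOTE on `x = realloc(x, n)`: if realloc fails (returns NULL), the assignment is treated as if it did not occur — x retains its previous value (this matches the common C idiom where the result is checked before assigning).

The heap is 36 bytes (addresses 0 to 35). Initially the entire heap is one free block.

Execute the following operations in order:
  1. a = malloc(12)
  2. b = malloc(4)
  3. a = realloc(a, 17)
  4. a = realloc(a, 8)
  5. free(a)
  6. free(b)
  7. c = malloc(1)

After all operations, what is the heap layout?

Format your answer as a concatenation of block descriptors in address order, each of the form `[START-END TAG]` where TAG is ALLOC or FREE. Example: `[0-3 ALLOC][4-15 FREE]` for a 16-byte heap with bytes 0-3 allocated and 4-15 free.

Op 1: a = malloc(12) -> a = 0; heap: [0-11 ALLOC][12-35 FREE]
Op 2: b = malloc(4) -> b = 12; heap: [0-11 ALLOC][12-15 ALLOC][16-35 FREE]
Op 3: a = realloc(a, 17) -> a = 16; heap: [0-11 FREE][12-15 ALLOC][16-32 ALLOC][33-35 FREE]
Op 4: a = realloc(a, 8) -> a = 16; heap: [0-11 FREE][12-15 ALLOC][16-23 ALLOC][24-35 FREE]
Op 5: free(a) -> (freed a); heap: [0-11 FREE][12-15 ALLOC][16-35 FREE]
Op 6: free(b) -> (freed b); heap: [0-35 FREE]
Op 7: c = malloc(1) -> c = 0; heap: [0-0 ALLOC][1-35 FREE]

Answer: [0-0 ALLOC][1-35 FREE]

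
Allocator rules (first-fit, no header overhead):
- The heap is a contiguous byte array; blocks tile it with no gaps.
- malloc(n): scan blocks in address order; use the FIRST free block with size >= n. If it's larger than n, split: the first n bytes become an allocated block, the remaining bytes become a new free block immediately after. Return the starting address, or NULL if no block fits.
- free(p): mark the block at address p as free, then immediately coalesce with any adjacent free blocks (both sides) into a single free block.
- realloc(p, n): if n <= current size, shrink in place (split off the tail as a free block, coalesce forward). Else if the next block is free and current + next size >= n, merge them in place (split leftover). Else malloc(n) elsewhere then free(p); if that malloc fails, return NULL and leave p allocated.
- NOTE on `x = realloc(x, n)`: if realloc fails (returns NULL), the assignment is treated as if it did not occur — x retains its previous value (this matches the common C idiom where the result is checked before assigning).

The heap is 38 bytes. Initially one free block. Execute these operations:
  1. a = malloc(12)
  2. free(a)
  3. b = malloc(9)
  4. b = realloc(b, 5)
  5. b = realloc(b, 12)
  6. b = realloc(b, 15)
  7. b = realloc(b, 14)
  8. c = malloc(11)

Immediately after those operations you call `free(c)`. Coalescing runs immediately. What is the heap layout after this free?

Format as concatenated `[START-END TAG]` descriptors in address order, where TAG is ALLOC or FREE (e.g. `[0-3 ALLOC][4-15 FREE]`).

Op 1: a = malloc(12) -> a = 0; heap: [0-11 ALLOC][12-37 FREE]
Op 2: free(a) -> (freed a); heap: [0-37 FREE]
Op 3: b = malloc(9) -> b = 0; heap: [0-8 ALLOC][9-37 FREE]
Op 4: b = realloc(b, 5) -> b = 0; heap: [0-4 ALLOC][5-37 FREE]
Op 5: b = realloc(b, 12) -> b = 0; heap: [0-11 ALLOC][12-37 FREE]
Op 6: b = realloc(b, 15) -> b = 0; heap: [0-14 ALLOC][15-37 FREE]
Op 7: b = realloc(b, 14) -> b = 0; heap: [0-13 ALLOC][14-37 FREE]
Op 8: c = malloc(11) -> c = 14; heap: [0-13 ALLOC][14-24 ALLOC][25-37 FREE]
free(c): c = 14 -> block [14-24 ALLOC]; mark free, coalesce with adjacent free neighbors -> [0-13 ALLOC][14-37 FREE]

Answer: [0-13 ALLOC][14-37 FREE]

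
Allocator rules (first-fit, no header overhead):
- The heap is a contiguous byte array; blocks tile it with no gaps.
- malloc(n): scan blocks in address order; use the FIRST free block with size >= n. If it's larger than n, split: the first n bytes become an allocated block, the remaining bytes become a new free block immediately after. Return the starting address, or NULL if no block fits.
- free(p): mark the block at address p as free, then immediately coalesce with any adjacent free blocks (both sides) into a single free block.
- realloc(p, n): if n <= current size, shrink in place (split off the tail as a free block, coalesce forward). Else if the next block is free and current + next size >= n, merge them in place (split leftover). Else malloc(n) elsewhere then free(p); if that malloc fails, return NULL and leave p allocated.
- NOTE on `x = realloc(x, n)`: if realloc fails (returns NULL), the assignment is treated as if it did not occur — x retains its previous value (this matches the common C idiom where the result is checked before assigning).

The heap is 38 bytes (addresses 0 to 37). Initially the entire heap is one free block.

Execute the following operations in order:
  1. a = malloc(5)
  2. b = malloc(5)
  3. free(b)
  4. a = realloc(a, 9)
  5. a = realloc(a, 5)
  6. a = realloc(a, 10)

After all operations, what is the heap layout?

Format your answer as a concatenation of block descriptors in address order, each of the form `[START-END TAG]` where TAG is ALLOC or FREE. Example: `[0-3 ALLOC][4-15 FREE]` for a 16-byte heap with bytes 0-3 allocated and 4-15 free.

Answer: [0-9 ALLOC][10-37 FREE]

Derivation:
Op 1: a = malloc(5) -> a = 0; heap: [0-4 ALLOC][5-37 FREE]
Op 2: b = malloc(5) -> b = 5; heap: [0-4 ALLOC][5-9 ALLOC][10-37 FREE]
Op 3: free(b) -> (freed b); heap: [0-4 ALLOC][5-37 FREE]
Op 4: a = realloc(a, 9) -> a = 0; heap: [0-8 ALLOC][9-37 FREE]
Op 5: a = realloc(a, 5) -> a = 0; heap: [0-4 ALLOC][5-37 FREE]
Op 6: a = realloc(a, 10) -> a = 0; heap: [0-9 ALLOC][10-37 FREE]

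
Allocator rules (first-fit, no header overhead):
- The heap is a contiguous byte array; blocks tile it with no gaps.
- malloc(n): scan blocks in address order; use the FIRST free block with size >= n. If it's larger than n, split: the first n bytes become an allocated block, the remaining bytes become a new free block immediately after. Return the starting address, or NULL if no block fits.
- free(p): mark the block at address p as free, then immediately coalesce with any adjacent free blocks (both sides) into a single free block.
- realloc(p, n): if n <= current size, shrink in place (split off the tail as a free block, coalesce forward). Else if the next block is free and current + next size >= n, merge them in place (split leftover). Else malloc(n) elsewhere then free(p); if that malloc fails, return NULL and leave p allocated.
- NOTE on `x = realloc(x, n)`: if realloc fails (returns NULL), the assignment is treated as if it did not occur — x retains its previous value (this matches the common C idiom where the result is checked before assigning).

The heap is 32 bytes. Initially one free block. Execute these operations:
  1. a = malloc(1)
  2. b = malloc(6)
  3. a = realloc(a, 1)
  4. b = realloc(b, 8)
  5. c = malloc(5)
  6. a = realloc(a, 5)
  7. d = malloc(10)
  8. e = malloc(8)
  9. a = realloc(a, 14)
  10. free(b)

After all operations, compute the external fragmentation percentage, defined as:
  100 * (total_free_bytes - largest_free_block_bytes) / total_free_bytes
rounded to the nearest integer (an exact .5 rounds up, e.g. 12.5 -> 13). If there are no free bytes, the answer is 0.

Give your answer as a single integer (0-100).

Answer: 25

Derivation:
Op 1: a = malloc(1) -> a = 0; heap: [0-0 ALLOC][1-31 FREE]
Op 2: b = malloc(6) -> b = 1; heap: [0-0 ALLOC][1-6 ALLOC][7-31 FREE]
Op 3: a = realloc(a, 1) -> a = 0; heap: [0-0 ALLOC][1-6 ALLOC][7-31 FREE]
Op 4: b = realloc(b, 8) -> b = 1; heap: [0-0 ALLOC][1-8 ALLOC][9-31 FREE]
Op 5: c = malloc(5) -> c = 9; heap: [0-0 ALLOC][1-8 ALLOC][9-13 ALLOC][14-31 FREE]
Op 6: a = realloc(a, 5) -> a = 14; heap: [0-0 FREE][1-8 ALLOC][9-13 ALLOC][14-18 ALLOC][19-31 FREE]
Op 7: d = malloc(10) -> d = 19; heap: [0-0 FREE][1-8 ALLOC][9-13 ALLOC][14-18 ALLOC][19-28 ALLOC][29-31 FREE]
Op 8: e = malloc(8) -> e = NULL; heap: [0-0 FREE][1-8 ALLOC][9-13 ALLOC][14-18 ALLOC][19-28 ALLOC][29-31 FREE]
Op 9: a = realloc(a, 14) -> NULL (a unchanged); heap: [0-0 FREE][1-8 ALLOC][9-13 ALLOC][14-18 ALLOC][19-28 ALLOC][29-31 FREE]
Op 10: free(b) -> (freed b); heap: [0-8 FREE][9-13 ALLOC][14-18 ALLOC][19-28 ALLOC][29-31 FREE]
Free blocks: [9 3] total_free=12 largest=9 -> 100*(12-9)/12 = 300/12 = 25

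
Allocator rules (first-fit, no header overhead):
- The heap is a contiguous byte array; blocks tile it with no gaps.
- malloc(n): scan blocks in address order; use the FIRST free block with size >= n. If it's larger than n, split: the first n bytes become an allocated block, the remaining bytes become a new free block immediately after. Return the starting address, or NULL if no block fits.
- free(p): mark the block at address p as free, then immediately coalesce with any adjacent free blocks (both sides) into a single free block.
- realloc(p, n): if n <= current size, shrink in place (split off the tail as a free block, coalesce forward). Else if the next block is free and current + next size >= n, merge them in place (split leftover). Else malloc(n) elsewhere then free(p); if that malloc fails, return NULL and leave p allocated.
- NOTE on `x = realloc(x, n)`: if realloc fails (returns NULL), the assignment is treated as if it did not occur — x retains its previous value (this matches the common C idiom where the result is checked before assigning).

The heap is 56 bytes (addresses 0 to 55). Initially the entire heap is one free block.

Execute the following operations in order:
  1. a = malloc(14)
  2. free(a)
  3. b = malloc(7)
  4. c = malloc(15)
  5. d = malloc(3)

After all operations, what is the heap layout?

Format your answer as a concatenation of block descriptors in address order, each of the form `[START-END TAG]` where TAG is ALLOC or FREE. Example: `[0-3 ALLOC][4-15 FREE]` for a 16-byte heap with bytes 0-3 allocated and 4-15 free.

Answer: [0-6 ALLOC][7-21 ALLOC][22-24 ALLOC][25-55 FREE]

Derivation:
Op 1: a = malloc(14) -> a = 0; heap: [0-13 ALLOC][14-55 FREE]
Op 2: free(a) -> (freed a); heap: [0-55 FREE]
Op 3: b = malloc(7) -> b = 0; heap: [0-6 ALLOC][7-55 FREE]
Op 4: c = malloc(15) -> c = 7; heap: [0-6 ALLOC][7-21 ALLOC][22-55 FREE]
Op 5: d = malloc(3) -> d = 22; heap: [0-6 ALLOC][7-21 ALLOC][22-24 ALLOC][25-55 FREE]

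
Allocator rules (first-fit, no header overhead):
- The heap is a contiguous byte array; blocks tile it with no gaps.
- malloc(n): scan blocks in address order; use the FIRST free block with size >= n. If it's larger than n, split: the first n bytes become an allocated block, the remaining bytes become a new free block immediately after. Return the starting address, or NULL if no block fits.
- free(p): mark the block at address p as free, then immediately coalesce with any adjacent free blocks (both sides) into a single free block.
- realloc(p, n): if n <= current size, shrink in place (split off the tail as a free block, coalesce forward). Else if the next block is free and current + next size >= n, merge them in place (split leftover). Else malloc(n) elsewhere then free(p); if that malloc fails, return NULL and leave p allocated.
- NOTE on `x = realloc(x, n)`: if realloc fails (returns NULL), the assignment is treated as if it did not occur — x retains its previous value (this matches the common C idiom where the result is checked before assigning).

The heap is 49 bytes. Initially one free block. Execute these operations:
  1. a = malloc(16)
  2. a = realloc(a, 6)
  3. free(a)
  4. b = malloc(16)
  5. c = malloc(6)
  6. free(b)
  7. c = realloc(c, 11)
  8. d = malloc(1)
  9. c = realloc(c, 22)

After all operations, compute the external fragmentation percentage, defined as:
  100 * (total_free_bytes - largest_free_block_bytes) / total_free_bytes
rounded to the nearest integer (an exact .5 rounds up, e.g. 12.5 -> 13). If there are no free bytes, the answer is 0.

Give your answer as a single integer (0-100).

Answer: 42

Derivation:
Op 1: a = malloc(16) -> a = 0; heap: [0-15 ALLOC][16-48 FREE]
Op 2: a = realloc(a, 6) -> a = 0; heap: [0-5 ALLOC][6-48 FREE]
Op 3: free(a) -> (freed a); heap: [0-48 FREE]
Op 4: b = malloc(16) -> b = 0; heap: [0-15 ALLOC][16-48 FREE]
Op 5: c = malloc(6) -> c = 16; heap: [0-15 ALLOC][16-21 ALLOC][22-48 FREE]
Op 6: free(b) -> (freed b); heap: [0-15 FREE][16-21 ALLOC][22-48 FREE]
Op 7: c = realloc(c, 11) -> c = 16; heap: [0-15 FREE][16-26 ALLOC][27-48 FREE]
Op 8: d = malloc(1) -> d = 0; heap: [0-0 ALLOC][1-15 FREE][16-26 ALLOC][27-48 FREE]
Op 9: c = realloc(c, 22) -> c = 16; heap: [0-0 ALLOC][1-15 FREE][16-37 ALLOC][38-48 FREE]
Free blocks: [15 11] total_free=26 largest=15 -> 100*(26-15)/26 = 1100/26 ≈ 42.308 -> rounds to 42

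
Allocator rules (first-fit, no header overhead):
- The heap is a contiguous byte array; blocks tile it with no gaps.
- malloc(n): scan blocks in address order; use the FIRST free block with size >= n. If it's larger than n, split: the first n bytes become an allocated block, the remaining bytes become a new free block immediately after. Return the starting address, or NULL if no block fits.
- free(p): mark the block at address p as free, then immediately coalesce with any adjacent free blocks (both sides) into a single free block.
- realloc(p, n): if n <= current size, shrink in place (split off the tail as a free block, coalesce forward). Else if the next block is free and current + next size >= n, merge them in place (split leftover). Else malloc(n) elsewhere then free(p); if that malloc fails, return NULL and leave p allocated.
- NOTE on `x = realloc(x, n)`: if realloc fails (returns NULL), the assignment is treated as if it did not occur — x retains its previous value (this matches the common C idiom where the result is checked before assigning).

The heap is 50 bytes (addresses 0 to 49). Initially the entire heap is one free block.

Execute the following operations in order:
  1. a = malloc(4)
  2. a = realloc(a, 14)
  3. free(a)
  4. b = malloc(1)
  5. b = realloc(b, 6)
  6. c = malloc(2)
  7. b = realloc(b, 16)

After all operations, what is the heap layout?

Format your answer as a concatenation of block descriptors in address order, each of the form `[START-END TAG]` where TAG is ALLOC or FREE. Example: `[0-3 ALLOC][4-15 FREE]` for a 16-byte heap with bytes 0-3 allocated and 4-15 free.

Answer: [0-5 FREE][6-7 ALLOC][8-23 ALLOC][24-49 FREE]

Derivation:
Op 1: a = malloc(4) -> a = 0; heap: [0-3 ALLOC][4-49 FREE]
Op 2: a = realloc(a, 14) -> a = 0; heap: [0-13 ALLOC][14-49 FREE]
Op 3: free(a) -> (freed a); heap: [0-49 FREE]
Op 4: b = malloc(1) -> b = 0; heap: [0-0 ALLOC][1-49 FREE]
Op 5: b = realloc(b, 6) -> b = 0; heap: [0-5 ALLOC][6-49 FREE]
Op 6: c = malloc(2) -> c = 6; heap: [0-5 ALLOC][6-7 ALLOC][8-49 FREE]
Op 7: b = realloc(b, 16) -> b = 8; heap: [0-5 FREE][6-7 ALLOC][8-23 ALLOC][24-49 FREE]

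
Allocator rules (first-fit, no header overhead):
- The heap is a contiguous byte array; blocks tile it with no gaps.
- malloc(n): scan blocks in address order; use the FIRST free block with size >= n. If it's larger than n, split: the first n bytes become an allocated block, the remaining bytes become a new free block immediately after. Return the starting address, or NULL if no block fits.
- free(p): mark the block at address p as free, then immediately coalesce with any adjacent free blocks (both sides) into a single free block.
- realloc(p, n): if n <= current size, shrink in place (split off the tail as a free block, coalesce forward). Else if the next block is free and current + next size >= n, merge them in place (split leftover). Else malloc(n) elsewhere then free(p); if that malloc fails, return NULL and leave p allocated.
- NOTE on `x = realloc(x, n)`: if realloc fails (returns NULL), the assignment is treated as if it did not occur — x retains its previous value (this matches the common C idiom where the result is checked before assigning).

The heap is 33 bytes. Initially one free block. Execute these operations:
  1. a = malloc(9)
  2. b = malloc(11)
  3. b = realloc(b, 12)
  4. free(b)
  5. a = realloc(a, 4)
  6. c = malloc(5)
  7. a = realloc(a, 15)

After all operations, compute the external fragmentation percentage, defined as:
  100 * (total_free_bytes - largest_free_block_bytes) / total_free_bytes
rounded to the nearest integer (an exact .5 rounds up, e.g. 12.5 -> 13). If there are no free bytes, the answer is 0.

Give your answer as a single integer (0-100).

Answer: 31

Derivation:
Op 1: a = malloc(9) -> a = 0; heap: [0-8 ALLOC][9-32 FREE]
Op 2: b = malloc(11) -> b = 9; heap: [0-8 ALLOC][9-19 ALLOC][20-32 FREE]
Op 3: b = realloc(b, 12) -> b = 9; heap: [0-8 ALLOC][9-20 ALLOC][21-32 FREE]
Op 4: free(b) -> (freed b); heap: [0-8 ALLOC][9-32 FREE]
Op 5: a = realloc(a, 4) -> a = 0; heap: [0-3 ALLOC][4-32 FREE]
Op 6: c = malloc(5) -> c = 4; heap: [0-3 ALLOC][4-8 ALLOC][9-32 FREE]
Op 7: a = realloc(a, 15) -> a = 9; heap: [0-3 FREE][4-8 ALLOC][9-23 ALLOC][24-32 FREE]
Free blocks: [4 9] total_free=13 largest=9 -> 100*(13-9)/13 = 400/13 ≈ 30.769 -> rounds to 31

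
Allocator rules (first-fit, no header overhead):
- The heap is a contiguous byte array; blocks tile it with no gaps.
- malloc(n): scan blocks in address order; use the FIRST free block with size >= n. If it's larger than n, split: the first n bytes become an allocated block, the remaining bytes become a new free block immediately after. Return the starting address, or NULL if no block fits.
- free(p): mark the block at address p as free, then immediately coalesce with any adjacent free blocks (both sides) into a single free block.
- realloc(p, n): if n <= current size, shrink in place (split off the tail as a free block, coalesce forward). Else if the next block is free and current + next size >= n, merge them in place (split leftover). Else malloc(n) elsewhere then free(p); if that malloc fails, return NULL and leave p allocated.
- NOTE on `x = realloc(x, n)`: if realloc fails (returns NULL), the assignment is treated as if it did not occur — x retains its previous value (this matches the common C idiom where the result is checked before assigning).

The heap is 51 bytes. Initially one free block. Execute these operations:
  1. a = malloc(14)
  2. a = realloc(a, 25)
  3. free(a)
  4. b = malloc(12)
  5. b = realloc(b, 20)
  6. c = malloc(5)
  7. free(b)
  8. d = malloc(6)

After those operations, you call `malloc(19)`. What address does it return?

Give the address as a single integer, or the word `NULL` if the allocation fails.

Op 1: a = malloc(14) -> a = 0; heap: [0-13 ALLOC][14-50 FREE]
Op 2: a = realloc(a, 25) -> a = 0; heap: [0-24 ALLOC][25-50 FREE]
Op 3: free(a) -> (freed a); heap: [0-50 FREE]
Op 4: b = malloc(12) -> b = 0; heap: [0-11 ALLOC][12-50 FREE]
Op 5: b = realloc(b, 20) -> b = 0; heap: [0-19 ALLOC][20-50 FREE]
Op 6: c = malloc(5) -> c = 20; heap: [0-19 ALLOC][20-24 ALLOC][25-50 FREE]
Op 7: free(b) -> (freed b); heap: [0-19 FREE][20-24 ALLOC][25-50 FREE]
Op 8: d = malloc(6) -> d = 0; heap: [0-5 ALLOC][6-19 FREE][20-24 ALLOC][25-50 FREE]
malloc(19): first-fit scan over [0-5 ALLOC][6-19 FREE][20-24 ALLOC][25-50 FREE] -> 25

Answer: 25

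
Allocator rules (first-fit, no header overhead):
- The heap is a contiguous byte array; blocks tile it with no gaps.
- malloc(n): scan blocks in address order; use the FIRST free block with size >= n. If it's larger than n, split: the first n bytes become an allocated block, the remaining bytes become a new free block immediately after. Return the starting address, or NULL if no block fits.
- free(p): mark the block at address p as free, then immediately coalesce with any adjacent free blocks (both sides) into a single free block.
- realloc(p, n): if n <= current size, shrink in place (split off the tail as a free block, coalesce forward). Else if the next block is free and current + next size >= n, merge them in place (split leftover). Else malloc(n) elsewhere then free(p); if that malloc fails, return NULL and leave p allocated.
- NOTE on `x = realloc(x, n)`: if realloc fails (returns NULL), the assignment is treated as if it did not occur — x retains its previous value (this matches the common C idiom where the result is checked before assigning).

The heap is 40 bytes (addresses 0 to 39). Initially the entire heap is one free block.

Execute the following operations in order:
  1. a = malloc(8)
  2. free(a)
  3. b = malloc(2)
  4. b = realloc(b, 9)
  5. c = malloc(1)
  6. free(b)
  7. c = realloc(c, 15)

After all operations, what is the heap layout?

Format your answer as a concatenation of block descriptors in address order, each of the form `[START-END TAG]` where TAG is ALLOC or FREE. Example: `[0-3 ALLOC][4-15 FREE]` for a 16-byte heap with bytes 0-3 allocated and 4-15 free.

Op 1: a = malloc(8) -> a = 0; heap: [0-7 ALLOC][8-39 FREE]
Op 2: free(a) -> (freed a); heap: [0-39 FREE]
Op 3: b = malloc(2) -> b = 0; heap: [0-1 ALLOC][2-39 FREE]
Op 4: b = realloc(b, 9) -> b = 0; heap: [0-8 ALLOC][9-39 FREE]
Op 5: c = malloc(1) -> c = 9; heap: [0-8 ALLOC][9-9 ALLOC][10-39 FREE]
Op 6: free(b) -> (freed b); heap: [0-8 FREE][9-9 ALLOC][10-39 FREE]
Op 7: c = realloc(c, 15) -> c = 9; heap: [0-8 FREE][9-23 ALLOC][24-39 FREE]

Answer: [0-8 FREE][9-23 ALLOC][24-39 FREE]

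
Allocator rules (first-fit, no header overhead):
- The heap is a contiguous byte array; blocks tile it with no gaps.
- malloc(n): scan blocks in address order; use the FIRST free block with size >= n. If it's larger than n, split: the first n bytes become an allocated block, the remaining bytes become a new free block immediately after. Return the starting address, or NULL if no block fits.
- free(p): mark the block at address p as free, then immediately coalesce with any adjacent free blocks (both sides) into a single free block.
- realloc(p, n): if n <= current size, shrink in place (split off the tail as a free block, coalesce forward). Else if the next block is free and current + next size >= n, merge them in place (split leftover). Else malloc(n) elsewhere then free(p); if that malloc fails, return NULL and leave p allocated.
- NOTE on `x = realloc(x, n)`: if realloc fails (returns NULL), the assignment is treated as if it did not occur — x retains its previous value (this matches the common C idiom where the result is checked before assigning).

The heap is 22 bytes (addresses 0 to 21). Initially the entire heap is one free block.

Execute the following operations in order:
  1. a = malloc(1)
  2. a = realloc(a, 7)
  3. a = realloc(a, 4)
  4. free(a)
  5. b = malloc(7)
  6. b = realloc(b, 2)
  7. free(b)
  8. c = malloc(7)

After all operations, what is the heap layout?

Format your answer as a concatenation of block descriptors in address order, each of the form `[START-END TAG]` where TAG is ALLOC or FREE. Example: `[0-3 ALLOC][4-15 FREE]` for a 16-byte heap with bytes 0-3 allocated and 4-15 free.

Answer: [0-6 ALLOC][7-21 FREE]

Derivation:
Op 1: a = malloc(1) -> a = 0; heap: [0-0 ALLOC][1-21 FREE]
Op 2: a = realloc(a, 7) -> a = 0; heap: [0-6 ALLOC][7-21 FREE]
Op 3: a = realloc(a, 4) -> a = 0; heap: [0-3 ALLOC][4-21 FREE]
Op 4: free(a) -> (freed a); heap: [0-21 FREE]
Op 5: b = malloc(7) -> b = 0; heap: [0-6 ALLOC][7-21 FREE]
Op 6: b = realloc(b, 2) -> b = 0; heap: [0-1 ALLOC][2-21 FREE]
Op 7: free(b) -> (freed b); heap: [0-21 FREE]
Op 8: c = malloc(7) -> c = 0; heap: [0-6 ALLOC][7-21 FREE]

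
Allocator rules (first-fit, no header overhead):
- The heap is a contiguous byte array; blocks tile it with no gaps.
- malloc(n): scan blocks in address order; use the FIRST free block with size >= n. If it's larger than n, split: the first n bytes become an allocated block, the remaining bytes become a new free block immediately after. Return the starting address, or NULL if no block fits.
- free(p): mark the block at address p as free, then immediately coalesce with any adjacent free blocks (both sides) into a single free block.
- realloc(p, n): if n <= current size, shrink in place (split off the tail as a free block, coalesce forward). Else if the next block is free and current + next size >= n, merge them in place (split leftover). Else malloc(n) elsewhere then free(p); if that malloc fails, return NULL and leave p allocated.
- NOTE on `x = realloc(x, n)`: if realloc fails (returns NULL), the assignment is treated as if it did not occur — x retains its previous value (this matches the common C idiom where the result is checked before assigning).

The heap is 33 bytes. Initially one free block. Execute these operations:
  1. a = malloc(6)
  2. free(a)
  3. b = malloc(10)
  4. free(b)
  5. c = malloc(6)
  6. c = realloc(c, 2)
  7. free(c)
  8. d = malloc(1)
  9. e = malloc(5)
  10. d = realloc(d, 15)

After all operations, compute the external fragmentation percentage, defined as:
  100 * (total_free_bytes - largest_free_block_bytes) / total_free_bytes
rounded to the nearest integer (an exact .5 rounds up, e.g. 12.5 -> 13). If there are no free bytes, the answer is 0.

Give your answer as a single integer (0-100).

Answer: 8

Derivation:
Op 1: a = malloc(6) -> a = 0; heap: [0-5 ALLOC][6-32 FREE]
Op 2: free(a) -> (freed a); heap: [0-32 FREE]
Op 3: b = malloc(10) -> b = 0; heap: [0-9 ALLOC][10-32 FREE]
Op 4: free(b) -> (freed b); heap: [0-32 FREE]
Op 5: c = malloc(6) -> c = 0; heap: [0-5 ALLOC][6-32 FREE]
Op 6: c = realloc(c, 2) -> c = 0; heap: [0-1 ALLOC][2-32 FREE]
Op 7: free(c) -> (freed c); heap: [0-32 FREE]
Op 8: d = malloc(1) -> d = 0; heap: [0-0 ALLOC][1-32 FREE]
Op 9: e = malloc(5) -> e = 1; heap: [0-0 ALLOC][1-5 ALLOC][6-32 FREE]
Op 10: d = realloc(d, 15) -> d = 6; heap: [0-0 FREE][1-5 ALLOC][6-20 ALLOC][21-32 FREE]
Free blocks: [1 12] total_free=13 largest=12 -> 100*(13-12)/13 = 100/13 ≈ 7.692 -> rounds to 8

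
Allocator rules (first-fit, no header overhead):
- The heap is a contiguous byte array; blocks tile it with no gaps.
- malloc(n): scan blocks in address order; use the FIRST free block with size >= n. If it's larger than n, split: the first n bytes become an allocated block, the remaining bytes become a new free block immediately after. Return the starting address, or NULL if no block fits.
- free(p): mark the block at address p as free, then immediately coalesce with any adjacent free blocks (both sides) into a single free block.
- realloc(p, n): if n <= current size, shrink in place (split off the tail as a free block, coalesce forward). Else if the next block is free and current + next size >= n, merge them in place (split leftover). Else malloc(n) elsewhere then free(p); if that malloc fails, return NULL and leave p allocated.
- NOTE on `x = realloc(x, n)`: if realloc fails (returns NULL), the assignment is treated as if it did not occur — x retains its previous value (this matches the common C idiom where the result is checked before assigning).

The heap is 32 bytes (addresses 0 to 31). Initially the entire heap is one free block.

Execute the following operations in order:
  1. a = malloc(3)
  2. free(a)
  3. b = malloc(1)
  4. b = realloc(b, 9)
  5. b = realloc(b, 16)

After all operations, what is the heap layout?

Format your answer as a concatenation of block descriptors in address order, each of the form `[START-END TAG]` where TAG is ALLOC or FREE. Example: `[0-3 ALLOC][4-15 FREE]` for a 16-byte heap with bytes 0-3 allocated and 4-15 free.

Answer: [0-15 ALLOC][16-31 FREE]

Derivation:
Op 1: a = malloc(3) -> a = 0; heap: [0-2 ALLOC][3-31 FREE]
Op 2: free(a) -> (freed a); heap: [0-31 FREE]
Op 3: b = malloc(1) -> b = 0; heap: [0-0 ALLOC][1-31 FREE]
Op 4: b = realloc(b, 9) -> b = 0; heap: [0-8 ALLOC][9-31 FREE]
Op 5: b = realloc(b, 16) -> b = 0; heap: [0-15 ALLOC][16-31 FREE]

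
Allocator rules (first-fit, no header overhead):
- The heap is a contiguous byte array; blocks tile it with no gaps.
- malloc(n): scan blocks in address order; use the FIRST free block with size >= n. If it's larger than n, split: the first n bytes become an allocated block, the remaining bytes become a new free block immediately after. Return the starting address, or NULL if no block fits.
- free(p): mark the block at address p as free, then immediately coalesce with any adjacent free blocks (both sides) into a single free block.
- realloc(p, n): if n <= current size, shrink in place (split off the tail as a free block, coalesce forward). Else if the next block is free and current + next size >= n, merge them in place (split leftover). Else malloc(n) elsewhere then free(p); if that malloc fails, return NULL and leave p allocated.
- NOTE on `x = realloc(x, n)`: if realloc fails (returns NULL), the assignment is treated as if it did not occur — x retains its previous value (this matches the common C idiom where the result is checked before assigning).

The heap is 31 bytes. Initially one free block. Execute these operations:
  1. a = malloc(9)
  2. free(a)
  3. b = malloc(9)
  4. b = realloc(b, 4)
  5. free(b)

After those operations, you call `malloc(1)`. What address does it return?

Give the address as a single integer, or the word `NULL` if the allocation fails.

Answer: 0

Derivation:
Op 1: a = malloc(9) -> a = 0; heap: [0-8 ALLOC][9-30 FREE]
Op 2: free(a) -> (freed a); heap: [0-30 FREE]
Op 3: b = malloc(9) -> b = 0; heap: [0-8 ALLOC][9-30 FREE]
Op 4: b = realloc(b, 4) -> b = 0; heap: [0-3 ALLOC][4-30 FREE]
Op 5: free(b) -> (freed b); heap: [0-30 FREE]
malloc(1): first-fit scan over [0-30 FREE] -> 0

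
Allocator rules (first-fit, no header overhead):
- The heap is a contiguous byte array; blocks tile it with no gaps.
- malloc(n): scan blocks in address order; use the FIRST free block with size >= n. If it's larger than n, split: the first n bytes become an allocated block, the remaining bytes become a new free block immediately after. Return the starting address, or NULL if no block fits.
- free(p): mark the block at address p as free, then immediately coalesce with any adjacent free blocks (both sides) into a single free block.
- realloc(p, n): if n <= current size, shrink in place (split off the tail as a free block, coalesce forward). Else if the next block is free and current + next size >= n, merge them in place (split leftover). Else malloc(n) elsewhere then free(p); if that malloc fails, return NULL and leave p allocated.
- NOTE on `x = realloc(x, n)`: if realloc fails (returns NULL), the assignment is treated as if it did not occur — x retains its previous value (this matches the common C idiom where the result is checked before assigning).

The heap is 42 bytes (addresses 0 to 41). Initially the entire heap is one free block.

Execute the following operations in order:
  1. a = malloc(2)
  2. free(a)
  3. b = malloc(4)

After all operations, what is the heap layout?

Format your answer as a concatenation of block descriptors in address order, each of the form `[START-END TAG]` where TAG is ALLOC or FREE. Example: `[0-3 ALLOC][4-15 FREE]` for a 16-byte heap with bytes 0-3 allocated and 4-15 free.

Answer: [0-3 ALLOC][4-41 FREE]

Derivation:
Op 1: a = malloc(2) -> a = 0; heap: [0-1 ALLOC][2-41 FREE]
Op 2: free(a) -> (freed a); heap: [0-41 FREE]
Op 3: b = malloc(4) -> b = 0; heap: [0-3 ALLOC][4-41 FREE]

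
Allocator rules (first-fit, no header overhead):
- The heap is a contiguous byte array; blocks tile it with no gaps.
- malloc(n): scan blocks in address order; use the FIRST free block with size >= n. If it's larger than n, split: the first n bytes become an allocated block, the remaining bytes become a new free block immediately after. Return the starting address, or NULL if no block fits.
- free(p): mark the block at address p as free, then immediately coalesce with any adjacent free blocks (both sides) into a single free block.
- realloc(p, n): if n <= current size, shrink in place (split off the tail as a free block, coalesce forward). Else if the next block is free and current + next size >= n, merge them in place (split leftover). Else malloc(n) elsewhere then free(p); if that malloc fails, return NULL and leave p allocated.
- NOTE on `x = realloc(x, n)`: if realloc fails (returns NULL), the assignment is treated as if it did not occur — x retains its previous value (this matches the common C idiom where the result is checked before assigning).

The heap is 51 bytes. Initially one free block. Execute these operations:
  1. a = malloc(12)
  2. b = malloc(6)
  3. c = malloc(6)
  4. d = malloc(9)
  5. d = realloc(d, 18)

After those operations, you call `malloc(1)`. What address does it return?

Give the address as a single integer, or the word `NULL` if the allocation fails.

Answer: 42

Derivation:
Op 1: a = malloc(12) -> a = 0; heap: [0-11 ALLOC][12-50 FREE]
Op 2: b = malloc(6) -> b = 12; heap: [0-11 ALLOC][12-17 ALLOC][18-50 FREE]
Op 3: c = malloc(6) -> c = 18; heap: [0-11 ALLOC][12-17 ALLOC][18-23 ALLOC][24-50 FREE]
Op 4: d = malloc(9) -> d = 24; heap: [0-11 ALLOC][12-17 ALLOC][18-23 ALLOC][24-32 ALLOC][33-50 FREE]
Op 5: d = realloc(d, 18) -> d = 24; heap: [0-11 ALLOC][12-17 ALLOC][18-23 ALLOC][24-41 ALLOC][42-50 FREE]
malloc(1): first-fit scan over [0-11 ALLOC][12-17 ALLOC][18-23 ALLOC][24-41 ALLOC][42-50 FREE] -> 42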